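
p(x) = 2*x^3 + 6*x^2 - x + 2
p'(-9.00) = 377.00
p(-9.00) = -961.00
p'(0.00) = -1.00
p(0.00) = 2.00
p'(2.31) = 58.74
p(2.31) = 56.36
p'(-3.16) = 20.99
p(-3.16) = 1.96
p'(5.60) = 254.36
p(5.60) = 535.79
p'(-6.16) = 152.75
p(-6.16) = -231.66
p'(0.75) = 11.38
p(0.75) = 5.47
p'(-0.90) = -6.94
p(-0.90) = 6.30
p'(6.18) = 302.31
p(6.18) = 697.03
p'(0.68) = 9.93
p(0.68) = 4.72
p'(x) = 6*x^2 + 12*x - 1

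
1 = 1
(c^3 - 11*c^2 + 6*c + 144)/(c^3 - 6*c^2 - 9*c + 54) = (c - 8)/(c - 3)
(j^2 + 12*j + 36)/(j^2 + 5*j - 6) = (j + 6)/(j - 1)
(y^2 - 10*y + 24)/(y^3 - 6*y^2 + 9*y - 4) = (y - 6)/(y^2 - 2*y + 1)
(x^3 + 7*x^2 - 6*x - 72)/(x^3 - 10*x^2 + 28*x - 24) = (x^3 + 7*x^2 - 6*x - 72)/(x^3 - 10*x^2 + 28*x - 24)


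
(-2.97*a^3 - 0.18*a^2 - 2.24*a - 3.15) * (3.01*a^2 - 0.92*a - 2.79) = -8.9397*a^5 + 2.1906*a^4 + 1.7095*a^3 - 6.9185*a^2 + 9.1476*a + 8.7885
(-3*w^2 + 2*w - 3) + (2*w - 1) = -3*w^2 + 4*w - 4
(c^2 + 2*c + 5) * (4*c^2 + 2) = 4*c^4 + 8*c^3 + 22*c^2 + 4*c + 10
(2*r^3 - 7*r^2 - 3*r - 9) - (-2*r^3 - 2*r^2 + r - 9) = 4*r^3 - 5*r^2 - 4*r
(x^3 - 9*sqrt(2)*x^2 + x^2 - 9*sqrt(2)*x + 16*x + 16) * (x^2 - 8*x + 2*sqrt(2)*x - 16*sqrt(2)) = x^5 - 7*sqrt(2)*x^4 - 7*x^4 - 28*x^3 + 49*sqrt(2)*x^3 + 88*sqrt(2)*x^2 + 140*x^2 - 224*sqrt(2)*x + 160*x - 256*sqrt(2)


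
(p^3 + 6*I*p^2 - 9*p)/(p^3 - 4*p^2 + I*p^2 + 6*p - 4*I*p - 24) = p*(p + 3*I)/(p^2 - 2*p*(2 + I) + 8*I)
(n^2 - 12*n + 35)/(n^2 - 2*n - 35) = (n - 5)/(n + 5)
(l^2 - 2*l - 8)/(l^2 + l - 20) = (l + 2)/(l + 5)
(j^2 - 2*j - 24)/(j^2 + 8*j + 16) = (j - 6)/(j + 4)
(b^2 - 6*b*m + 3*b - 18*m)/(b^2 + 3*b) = (b - 6*m)/b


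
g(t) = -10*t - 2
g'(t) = -10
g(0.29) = -4.90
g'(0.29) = -10.00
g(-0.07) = -1.30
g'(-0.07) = -10.00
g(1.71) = -19.10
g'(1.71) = -10.00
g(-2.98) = 27.80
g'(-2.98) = -10.00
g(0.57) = -7.70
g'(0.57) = -10.00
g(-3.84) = 36.40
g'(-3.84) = -10.00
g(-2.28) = 20.80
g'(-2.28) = -10.00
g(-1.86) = 16.60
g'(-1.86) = -10.00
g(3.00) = -32.00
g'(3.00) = -10.00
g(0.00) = -2.00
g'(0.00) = -10.00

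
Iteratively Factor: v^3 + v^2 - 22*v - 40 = (v - 5)*(v^2 + 6*v + 8) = (v - 5)*(v + 2)*(v + 4)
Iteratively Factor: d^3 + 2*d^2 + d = (d)*(d^2 + 2*d + 1) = d*(d + 1)*(d + 1)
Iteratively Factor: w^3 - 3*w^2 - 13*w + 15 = (w - 5)*(w^2 + 2*w - 3) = (w - 5)*(w + 3)*(w - 1)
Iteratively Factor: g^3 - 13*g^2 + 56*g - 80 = (g - 5)*(g^2 - 8*g + 16) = (g - 5)*(g - 4)*(g - 4)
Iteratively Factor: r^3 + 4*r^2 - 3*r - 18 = (r - 2)*(r^2 + 6*r + 9) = (r - 2)*(r + 3)*(r + 3)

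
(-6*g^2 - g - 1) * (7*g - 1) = -42*g^3 - g^2 - 6*g + 1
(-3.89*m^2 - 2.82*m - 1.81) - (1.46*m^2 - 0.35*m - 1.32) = -5.35*m^2 - 2.47*m - 0.49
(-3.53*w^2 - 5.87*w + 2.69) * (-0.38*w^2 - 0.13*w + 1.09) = 1.3414*w^4 + 2.6895*w^3 - 4.1068*w^2 - 6.748*w + 2.9321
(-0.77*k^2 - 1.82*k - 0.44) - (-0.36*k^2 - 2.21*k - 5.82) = -0.41*k^2 + 0.39*k + 5.38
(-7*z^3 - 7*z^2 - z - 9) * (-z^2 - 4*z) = 7*z^5 + 35*z^4 + 29*z^3 + 13*z^2 + 36*z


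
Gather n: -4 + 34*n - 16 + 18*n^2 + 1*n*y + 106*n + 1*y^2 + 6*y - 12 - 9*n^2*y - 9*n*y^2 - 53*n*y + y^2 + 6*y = n^2*(18 - 9*y) + n*(-9*y^2 - 52*y + 140) + 2*y^2 + 12*y - 32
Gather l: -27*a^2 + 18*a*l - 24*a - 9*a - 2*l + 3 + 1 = -27*a^2 - 33*a + l*(18*a - 2) + 4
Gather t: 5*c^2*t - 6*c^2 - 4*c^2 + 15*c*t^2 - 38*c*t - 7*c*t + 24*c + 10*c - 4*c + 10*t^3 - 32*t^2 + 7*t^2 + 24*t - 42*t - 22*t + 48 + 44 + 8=-10*c^2 + 30*c + 10*t^3 + t^2*(15*c - 25) + t*(5*c^2 - 45*c - 40) + 100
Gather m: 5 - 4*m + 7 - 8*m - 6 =6 - 12*m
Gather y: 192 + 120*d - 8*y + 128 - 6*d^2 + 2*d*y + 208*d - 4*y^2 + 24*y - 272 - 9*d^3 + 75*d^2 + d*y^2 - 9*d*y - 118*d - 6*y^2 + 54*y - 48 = -9*d^3 + 69*d^2 + 210*d + y^2*(d - 10) + y*(70 - 7*d)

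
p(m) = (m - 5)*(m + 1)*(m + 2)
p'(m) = (m - 5)*(m + 1) + (m - 5)*(m + 2) + (m + 1)*(m + 2)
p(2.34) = -38.56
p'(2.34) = -5.93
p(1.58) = -31.59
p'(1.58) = -11.83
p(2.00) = -36.00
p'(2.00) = -9.00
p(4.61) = -14.46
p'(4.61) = 32.32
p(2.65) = -39.89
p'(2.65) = -2.53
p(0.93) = -23.02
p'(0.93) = -14.13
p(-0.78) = -1.55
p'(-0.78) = -8.05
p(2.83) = -40.14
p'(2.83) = -0.29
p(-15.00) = -3640.00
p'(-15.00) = 722.00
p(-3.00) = -16.00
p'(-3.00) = 26.00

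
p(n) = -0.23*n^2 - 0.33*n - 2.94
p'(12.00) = -5.85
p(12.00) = -40.02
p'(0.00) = -0.33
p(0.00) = -2.94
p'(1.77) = -1.14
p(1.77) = -4.24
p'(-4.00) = 1.51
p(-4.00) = -5.30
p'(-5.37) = 2.14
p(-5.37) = -7.80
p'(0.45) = -0.54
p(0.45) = -3.14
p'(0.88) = -0.73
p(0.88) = -3.41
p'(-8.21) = 3.45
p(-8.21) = -15.73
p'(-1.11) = 0.18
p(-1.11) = -2.86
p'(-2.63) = 0.88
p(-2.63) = -3.66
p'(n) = -0.46*n - 0.33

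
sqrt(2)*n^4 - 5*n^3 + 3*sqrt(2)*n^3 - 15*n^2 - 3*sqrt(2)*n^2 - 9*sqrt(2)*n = n*(n + 3)*(n - 3*sqrt(2))*(sqrt(2)*n + 1)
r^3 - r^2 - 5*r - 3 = (r - 3)*(r + 1)^2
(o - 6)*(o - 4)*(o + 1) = o^3 - 9*o^2 + 14*o + 24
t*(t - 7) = t^2 - 7*t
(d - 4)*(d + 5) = d^2 + d - 20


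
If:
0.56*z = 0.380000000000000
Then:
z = 0.68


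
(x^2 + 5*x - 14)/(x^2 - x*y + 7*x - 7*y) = (x - 2)/(x - y)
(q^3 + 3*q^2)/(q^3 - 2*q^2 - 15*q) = q/(q - 5)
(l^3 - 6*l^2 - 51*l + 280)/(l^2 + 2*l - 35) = l - 8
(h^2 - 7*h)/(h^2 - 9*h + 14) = h/(h - 2)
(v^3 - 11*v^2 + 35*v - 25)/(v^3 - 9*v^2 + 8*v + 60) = (v^2 - 6*v + 5)/(v^2 - 4*v - 12)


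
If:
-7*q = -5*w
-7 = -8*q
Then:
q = 7/8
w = 49/40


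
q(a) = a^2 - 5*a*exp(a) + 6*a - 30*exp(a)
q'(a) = -5*a*exp(a) + 2*a - 35*exp(a) + 6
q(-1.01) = -14.13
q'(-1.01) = -6.93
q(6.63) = -47751.26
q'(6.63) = -51603.15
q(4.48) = -4576.55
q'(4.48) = -5049.71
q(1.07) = -95.49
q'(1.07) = -109.50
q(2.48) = -485.28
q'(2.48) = -555.06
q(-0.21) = -24.68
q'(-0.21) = -21.94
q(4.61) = -5281.77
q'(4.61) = -5817.88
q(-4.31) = -7.40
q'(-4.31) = -2.80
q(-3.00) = -9.75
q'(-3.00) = -1.00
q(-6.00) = 0.00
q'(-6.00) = -6.01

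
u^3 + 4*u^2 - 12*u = u*(u - 2)*(u + 6)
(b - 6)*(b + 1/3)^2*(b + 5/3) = b^4 - 11*b^3/3 - 115*b^2/9 - 193*b/27 - 10/9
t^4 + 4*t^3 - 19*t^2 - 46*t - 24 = (t - 4)*(t + 1)^2*(t + 6)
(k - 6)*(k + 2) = k^2 - 4*k - 12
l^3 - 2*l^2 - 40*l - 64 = (l - 8)*(l + 2)*(l + 4)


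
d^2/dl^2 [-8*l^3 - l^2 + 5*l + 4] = -48*l - 2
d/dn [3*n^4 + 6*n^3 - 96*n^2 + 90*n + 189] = 12*n^3 + 18*n^2 - 192*n + 90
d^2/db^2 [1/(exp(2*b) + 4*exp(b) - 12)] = 4*(-(exp(b) + 1)*(exp(2*b) + 4*exp(b) - 12) + 2*(exp(b) + 2)^2*exp(b))*exp(b)/(exp(2*b) + 4*exp(b) - 12)^3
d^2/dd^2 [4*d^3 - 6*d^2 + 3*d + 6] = 24*d - 12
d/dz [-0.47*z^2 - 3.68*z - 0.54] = -0.94*z - 3.68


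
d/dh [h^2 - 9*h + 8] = 2*h - 9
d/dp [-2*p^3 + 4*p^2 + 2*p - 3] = -6*p^2 + 8*p + 2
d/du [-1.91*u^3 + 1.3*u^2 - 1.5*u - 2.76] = -5.73*u^2 + 2.6*u - 1.5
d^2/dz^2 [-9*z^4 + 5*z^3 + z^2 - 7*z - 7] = -108*z^2 + 30*z + 2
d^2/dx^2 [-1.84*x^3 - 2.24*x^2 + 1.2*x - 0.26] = -11.04*x - 4.48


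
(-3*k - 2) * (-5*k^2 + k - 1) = 15*k^3 + 7*k^2 + k + 2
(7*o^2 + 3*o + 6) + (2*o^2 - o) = 9*o^2 + 2*o + 6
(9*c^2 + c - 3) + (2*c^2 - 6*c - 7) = 11*c^2 - 5*c - 10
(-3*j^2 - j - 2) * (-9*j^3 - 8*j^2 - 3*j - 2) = 27*j^5 + 33*j^4 + 35*j^3 + 25*j^2 + 8*j + 4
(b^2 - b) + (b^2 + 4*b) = 2*b^2 + 3*b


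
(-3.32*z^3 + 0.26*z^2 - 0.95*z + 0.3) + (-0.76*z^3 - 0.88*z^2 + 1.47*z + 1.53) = -4.08*z^3 - 0.62*z^2 + 0.52*z + 1.83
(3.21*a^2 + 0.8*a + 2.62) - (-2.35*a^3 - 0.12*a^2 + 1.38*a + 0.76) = 2.35*a^3 + 3.33*a^2 - 0.58*a + 1.86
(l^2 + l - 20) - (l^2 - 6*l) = 7*l - 20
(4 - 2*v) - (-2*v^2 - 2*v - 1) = 2*v^2 + 5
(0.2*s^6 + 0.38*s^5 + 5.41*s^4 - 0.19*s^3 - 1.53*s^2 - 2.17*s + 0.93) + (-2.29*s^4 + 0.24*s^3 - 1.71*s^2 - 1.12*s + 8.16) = 0.2*s^6 + 0.38*s^5 + 3.12*s^4 + 0.05*s^3 - 3.24*s^2 - 3.29*s + 9.09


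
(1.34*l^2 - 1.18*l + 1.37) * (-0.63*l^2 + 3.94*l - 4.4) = -0.8442*l^4 + 6.023*l^3 - 11.4083*l^2 + 10.5898*l - 6.028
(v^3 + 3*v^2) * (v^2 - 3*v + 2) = v^5 - 7*v^3 + 6*v^2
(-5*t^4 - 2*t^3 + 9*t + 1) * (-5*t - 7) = 25*t^5 + 45*t^4 + 14*t^3 - 45*t^2 - 68*t - 7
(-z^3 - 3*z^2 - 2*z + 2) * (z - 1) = -z^4 - 2*z^3 + z^2 + 4*z - 2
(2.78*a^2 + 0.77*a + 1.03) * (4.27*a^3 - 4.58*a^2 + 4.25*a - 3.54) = 11.8706*a^5 - 9.4445*a^4 + 12.6865*a^3 - 11.2861*a^2 + 1.6517*a - 3.6462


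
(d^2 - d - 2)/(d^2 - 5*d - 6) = (d - 2)/(d - 6)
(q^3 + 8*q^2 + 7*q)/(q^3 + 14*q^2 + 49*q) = (q + 1)/(q + 7)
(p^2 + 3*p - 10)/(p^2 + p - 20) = (p - 2)/(p - 4)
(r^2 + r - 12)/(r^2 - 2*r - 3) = (r + 4)/(r + 1)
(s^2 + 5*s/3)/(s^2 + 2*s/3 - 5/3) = s/(s - 1)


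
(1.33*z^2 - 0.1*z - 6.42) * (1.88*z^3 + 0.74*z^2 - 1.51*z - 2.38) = 2.5004*z^5 + 0.7962*z^4 - 14.1519*z^3 - 7.7652*z^2 + 9.9322*z + 15.2796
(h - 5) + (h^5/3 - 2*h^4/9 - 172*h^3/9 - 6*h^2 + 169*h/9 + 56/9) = h^5/3 - 2*h^4/9 - 172*h^3/9 - 6*h^2 + 178*h/9 + 11/9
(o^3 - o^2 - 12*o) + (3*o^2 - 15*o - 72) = o^3 + 2*o^2 - 27*o - 72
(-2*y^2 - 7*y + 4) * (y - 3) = -2*y^3 - y^2 + 25*y - 12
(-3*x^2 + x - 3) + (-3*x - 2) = -3*x^2 - 2*x - 5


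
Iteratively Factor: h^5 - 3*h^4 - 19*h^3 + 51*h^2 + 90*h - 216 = (h + 3)*(h^4 - 6*h^3 - h^2 + 54*h - 72) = (h - 2)*(h + 3)*(h^3 - 4*h^2 - 9*h + 36) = (h - 3)*(h - 2)*(h + 3)*(h^2 - h - 12) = (h - 4)*(h - 3)*(h - 2)*(h + 3)*(h + 3)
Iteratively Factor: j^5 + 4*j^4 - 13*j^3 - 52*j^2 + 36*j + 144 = (j - 2)*(j^4 + 6*j^3 - j^2 - 54*j - 72) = (j - 2)*(j + 4)*(j^3 + 2*j^2 - 9*j - 18) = (j - 2)*(j + 3)*(j + 4)*(j^2 - j - 6) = (j - 2)*(j + 2)*(j + 3)*(j + 4)*(j - 3)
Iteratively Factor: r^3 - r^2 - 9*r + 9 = (r + 3)*(r^2 - 4*r + 3) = (r - 3)*(r + 3)*(r - 1)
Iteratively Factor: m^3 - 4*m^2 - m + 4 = (m + 1)*(m^2 - 5*m + 4) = (m - 1)*(m + 1)*(m - 4)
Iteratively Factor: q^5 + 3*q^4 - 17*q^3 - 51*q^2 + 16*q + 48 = (q + 1)*(q^4 + 2*q^3 - 19*q^2 - 32*q + 48) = (q + 1)*(q + 3)*(q^3 - q^2 - 16*q + 16) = (q - 4)*(q + 1)*(q + 3)*(q^2 + 3*q - 4) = (q - 4)*(q - 1)*(q + 1)*(q + 3)*(q + 4)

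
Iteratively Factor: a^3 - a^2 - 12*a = (a + 3)*(a^2 - 4*a) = (a - 4)*(a + 3)*(a)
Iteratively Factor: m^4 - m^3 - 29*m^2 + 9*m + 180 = (m + 4)*(m^3 - 5*m^2 - 9*m + 45) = (m - 3)*(m + 4)*(m^2 - 2*m - 15) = (m - 3)*(m + 3)*(m + 4)*(m - 5)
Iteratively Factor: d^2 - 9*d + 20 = (d - 5)*(d - 4)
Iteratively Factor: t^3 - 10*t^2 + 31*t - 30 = (t - 3)*(t^2 - 7*t + 10) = (t - 5)*(t - 3)*(t - 2)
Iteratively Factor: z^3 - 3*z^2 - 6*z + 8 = (z + 2)*(z^2 - 5*z + 4) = (z - 1)*(z + 2)*(z - 4)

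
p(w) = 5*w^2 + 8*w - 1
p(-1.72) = 0.03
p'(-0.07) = 7.30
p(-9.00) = 332.00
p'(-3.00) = -22.00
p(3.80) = 101.60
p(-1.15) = -3.59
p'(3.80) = 46.00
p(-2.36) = 7.97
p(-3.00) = 20.00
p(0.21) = 0.90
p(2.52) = 50.91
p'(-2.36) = -15.60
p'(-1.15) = -3.50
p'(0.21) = 10.10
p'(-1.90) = -11.00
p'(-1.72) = -9.20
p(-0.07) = -1.54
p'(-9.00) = -82.00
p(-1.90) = 1.85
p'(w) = 10*w + 8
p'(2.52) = 33.20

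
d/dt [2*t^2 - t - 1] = 4*t - 1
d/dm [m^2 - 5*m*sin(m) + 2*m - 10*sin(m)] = -5*m*cos(m) + 2*m - 5*sin(m) - 10*cos(m) + 2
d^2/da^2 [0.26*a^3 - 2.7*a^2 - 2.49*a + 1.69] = 1.56*a - 5.4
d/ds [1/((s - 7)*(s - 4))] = (11 - 2*s)/(s^4 - 22*s^3 + 177*s^2 - 616*s + 784)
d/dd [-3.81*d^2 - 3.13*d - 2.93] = -7.62*d - 3.13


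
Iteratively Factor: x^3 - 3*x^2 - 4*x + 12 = (x - 2)*(x^2 - x - 6) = (x - 3)*(x - 2)*(x + 2)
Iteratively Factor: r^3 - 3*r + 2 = (r + 2)*(r^2 - 2*r + 1) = (r - 1)*(r + 2)*(r - 1)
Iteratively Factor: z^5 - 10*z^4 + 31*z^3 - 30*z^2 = (z)*(z^4 - 10*z^3 + 31*z^2 - 30*z) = z*(z - 2)*(z^3 - 8*z^2 + 15*z) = z*(z - 5)*(z - 2)*(z^2 - 3*z) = z*(z - 5)*(z - 3)*(z - 2)*(z)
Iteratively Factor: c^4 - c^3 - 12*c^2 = (c + 3)*(c^3 - 4*c^2) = c*(c + 3)*(c^2 - 4*c) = c^2*(c + 3)*(c - 4)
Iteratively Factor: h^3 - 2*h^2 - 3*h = (h)*(h^2 - 2*h - 3) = h*(h + 1)*(h - 3)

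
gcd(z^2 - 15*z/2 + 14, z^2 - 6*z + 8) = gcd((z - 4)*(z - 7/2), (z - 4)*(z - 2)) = z - 4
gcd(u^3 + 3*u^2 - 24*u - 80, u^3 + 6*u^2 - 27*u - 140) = u^2 - u - 20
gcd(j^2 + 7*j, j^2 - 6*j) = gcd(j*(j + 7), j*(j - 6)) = j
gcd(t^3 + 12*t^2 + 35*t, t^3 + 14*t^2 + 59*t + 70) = t^2 + 12*t + 35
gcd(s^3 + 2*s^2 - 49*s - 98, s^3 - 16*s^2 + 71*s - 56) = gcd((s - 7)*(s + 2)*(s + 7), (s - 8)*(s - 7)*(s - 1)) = s - 7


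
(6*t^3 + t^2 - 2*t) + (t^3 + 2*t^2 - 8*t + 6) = 7*t^3 + 3*t^2 - 10*t + 6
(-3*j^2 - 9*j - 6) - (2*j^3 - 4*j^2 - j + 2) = -2*j^3 + j^2 - 8*j - 8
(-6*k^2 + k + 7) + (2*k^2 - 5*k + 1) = -4*k^2 - 4*k + 8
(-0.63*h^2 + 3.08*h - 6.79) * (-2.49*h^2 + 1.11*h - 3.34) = 1.5687*h^4 - 8.3685*h^3 + 22.4301*h^2 - 17.8241*h + 22.6786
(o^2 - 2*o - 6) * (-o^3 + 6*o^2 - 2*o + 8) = -o^5 + 8*o^4 - 8*o^3 - 24*o^2 - 4*o - 48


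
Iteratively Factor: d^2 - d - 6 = (d - 3)*(d + 2)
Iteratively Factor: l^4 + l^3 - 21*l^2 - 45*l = (l + 3)*(l^3 - 2*l^2 - 15*l) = (l - 5)*(l + 3)*(l^2 + 3*l) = l*(l - 5)*(l + 3)*(l + 3)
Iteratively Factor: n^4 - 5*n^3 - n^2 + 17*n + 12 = (n - 3)*(n^3 - 2*n^2 - 7*n - 4) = (n - 4)*(n - 3)*(n^2 + 2*n + 1) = (n - 4)*(n - 3)*(n + 1)*(n + 1)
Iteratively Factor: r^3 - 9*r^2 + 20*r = (r - 4)*(r^2 - 5*r) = r*(r - 4)*(r - 5)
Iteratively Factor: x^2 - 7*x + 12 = (x - 3)*(x - 4)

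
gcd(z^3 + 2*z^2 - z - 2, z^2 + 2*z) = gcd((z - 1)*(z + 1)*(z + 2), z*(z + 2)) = z + 2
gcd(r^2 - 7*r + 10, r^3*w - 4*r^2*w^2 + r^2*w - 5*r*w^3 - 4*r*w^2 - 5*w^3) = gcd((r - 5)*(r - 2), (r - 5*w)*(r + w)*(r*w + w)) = 1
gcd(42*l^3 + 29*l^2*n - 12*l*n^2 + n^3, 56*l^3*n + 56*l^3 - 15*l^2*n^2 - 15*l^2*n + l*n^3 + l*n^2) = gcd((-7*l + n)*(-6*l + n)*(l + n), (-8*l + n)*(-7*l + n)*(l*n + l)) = 7*l - n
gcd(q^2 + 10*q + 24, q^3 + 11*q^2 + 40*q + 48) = q + 4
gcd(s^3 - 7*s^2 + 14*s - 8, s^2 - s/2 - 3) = s - 2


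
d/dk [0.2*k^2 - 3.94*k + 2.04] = 0.4*k - 3.94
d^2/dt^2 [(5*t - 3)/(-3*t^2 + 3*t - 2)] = 6*(-3*(2*t - 1)^2*(5*t - 3) + (15*t - 8)*(3*t^2 - 3*t + 2))/(3*t^2 - 3*t + 2)^3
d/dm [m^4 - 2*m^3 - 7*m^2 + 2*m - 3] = 4*m^3 - 6*m^2 - 14*m + 2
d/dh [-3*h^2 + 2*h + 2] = 2 - 6*h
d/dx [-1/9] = 0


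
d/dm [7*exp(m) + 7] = 7*exp(m)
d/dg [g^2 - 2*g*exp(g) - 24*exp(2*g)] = -2*g*exp(g) + 2*g - 48*exp(2*g) - 2*exp(g)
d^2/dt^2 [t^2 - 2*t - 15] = 2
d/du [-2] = 0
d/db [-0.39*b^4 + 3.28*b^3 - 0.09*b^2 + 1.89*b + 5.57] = -1.56*b^3 + 9.84*b^2 - 0.18*b + 1.89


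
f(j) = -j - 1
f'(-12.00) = -1.00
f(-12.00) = 11.00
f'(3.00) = -1.00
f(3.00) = -4.00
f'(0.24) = -1.00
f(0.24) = -1.24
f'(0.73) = -1.00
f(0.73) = -1.73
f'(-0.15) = -1.00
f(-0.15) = -0.85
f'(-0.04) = -1.00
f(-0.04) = -0.96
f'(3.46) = -1.00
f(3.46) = -4.46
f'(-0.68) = -1.00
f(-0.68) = -0.32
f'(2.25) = -1.00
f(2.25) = -3.25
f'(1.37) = -1.00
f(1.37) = -2.37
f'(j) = -1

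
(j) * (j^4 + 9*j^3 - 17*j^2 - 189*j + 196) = j^5 + 9*j^4 - 17*j^3 - 189*j^2 + 196*j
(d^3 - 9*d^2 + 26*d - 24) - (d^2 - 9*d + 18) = d^3 - 10*d^2 + 35*d - 42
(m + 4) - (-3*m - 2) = 4*m + 6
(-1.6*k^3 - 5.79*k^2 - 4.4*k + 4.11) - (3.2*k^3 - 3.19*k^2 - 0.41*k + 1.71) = -4.8*k^3 - 2.6*k^2 - 3.99*k + 2.4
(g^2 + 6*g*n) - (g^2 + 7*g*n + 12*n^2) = -g*n - 12*n^2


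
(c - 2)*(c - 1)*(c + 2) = c^3 - c^2 - 4*c + 4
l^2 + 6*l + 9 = (l + 3)^2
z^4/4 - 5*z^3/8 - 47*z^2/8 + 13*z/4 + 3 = (z/4 + 1)*(z - 6)*(z - 1)*(z + 1/2)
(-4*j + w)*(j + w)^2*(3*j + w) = -12*j^4 - 25*j^3*w - 13*j^2*w^2 + j*w^3 + w^4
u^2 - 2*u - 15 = (u - 5)*(u + 3)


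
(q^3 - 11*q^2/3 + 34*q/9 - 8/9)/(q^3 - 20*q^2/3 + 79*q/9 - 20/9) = (q - 2)/(q - 5)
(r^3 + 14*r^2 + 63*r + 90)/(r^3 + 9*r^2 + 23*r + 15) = (r + 6)/(r + 1)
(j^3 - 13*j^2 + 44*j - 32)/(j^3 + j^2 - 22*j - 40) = (j^3 - 13*j^2 + 44*j - 32)/(j^3 + j^2 - 22*j - 40)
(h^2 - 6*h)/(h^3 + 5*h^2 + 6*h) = (h - 6)/(h^2 + 5*h + 6)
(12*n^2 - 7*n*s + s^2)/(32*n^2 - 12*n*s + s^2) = (-3*n + s)/(-8*n + s)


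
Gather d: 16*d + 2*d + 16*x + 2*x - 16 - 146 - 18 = 18*d + 18*x - 180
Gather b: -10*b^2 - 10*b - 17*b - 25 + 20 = -10*b^2 - 27*b - 5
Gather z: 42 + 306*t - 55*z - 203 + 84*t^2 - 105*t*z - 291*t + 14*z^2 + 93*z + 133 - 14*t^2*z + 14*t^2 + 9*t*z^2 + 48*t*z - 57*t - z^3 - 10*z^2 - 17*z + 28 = 98*t^2 - 42*t - z^3 + z^2*(9*t + 4) + z*(-14*t^2 - 57*t + 21)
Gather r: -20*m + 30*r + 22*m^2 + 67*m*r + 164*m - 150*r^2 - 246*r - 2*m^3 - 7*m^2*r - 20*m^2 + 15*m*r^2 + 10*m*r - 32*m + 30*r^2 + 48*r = -2*m^3 + 2*m^2 + 112*m + r^2*(15*m - 120) + r*(-7*m^2 + 77*m - 168)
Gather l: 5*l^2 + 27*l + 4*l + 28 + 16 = 5*l^2 + 31*l + 44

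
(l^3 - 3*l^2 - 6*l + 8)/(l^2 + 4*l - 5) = (l^2 - 2*l - 8)/(l + 5)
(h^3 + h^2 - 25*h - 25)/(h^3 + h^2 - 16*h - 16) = (h^2 - 25)/(h^2 - 16)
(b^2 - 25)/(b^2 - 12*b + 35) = (b + 5)/(b - 7)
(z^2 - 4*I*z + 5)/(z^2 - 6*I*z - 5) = (z + I)/(z - I)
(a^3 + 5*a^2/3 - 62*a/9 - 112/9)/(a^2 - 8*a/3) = a + 13/3 + 14/(3*a)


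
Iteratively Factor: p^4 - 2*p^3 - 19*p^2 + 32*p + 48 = (p - 4)*(p^3 + 2*p^2 - 11*p - 12) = (p - 4)*(p + 1)*(p^2 + p - 12) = (p - 4)*(p - 3)*(p + 1)*(p + 4)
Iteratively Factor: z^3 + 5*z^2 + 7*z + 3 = (z + 1)*(z^2 + 4*z + 3) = (z + 1)^2*(z + 3)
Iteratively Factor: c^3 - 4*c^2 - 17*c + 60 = (c + 4)*(c^2 - 8*c + 15) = (c - 5)*(c + 4)*(c - 3)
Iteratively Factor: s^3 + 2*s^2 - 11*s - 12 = (s + 1)*(s^2 + s - 12) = (s + 1)*(s + 4)*(s - 3)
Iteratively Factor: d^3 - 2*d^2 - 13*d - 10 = (d + 2)*(d^2 - 4*d - 5) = (d + 1)*(d + 2)*(d - 5)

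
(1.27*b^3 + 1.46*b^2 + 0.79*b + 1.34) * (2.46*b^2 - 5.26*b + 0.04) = 3.1242*b^5 - 3.0886*b^4 - 5.6854*b^3 - 0.8006*b^2 - 7.0168*b + 0.0536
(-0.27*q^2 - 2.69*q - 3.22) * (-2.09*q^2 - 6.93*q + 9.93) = 0.5643*q^4 + 7.4932*q^3 + 22.6904*q^2 - 4.3971*q - 31.9746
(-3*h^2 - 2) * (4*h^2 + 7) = -12*h^4 - 29*h^2 - 14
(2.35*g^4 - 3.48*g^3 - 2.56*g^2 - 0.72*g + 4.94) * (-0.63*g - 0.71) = -1.4805*g^5 + 0.5239*g^4 + 4.0836*g^3 + 2.2712*g^2 - 2.601*g - 3.5074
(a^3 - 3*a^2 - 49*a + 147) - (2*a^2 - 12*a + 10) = a^3 - 5*a^2 - 37*a + 137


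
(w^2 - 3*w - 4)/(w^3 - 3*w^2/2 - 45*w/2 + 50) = 2*(w + 1)/(2*w^2 + 5*w - 25)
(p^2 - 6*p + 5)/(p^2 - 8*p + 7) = (p - 5)/(p - 7)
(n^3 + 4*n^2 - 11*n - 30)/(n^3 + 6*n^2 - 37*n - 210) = (n^2 - n - 6)/(n^2 + n - 42)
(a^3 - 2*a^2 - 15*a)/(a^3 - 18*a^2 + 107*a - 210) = a*(a + 3)/(a^2 - 13*a + 42)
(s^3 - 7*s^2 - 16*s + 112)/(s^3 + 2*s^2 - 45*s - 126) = (s^2 - 16)/(s^2 + 9*s + 18)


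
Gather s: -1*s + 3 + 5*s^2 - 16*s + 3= 5*s^2 - 17*s + 6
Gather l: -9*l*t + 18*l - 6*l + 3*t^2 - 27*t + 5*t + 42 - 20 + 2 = l*(12 - 9*t) + 3*t^2 - 22*t + 24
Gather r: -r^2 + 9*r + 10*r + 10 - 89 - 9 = -r^2 + 19*r - 88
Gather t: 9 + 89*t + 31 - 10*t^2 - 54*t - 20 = -10*t^2 + 35*t + 20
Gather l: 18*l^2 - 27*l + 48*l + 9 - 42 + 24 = 18*l^2 + 21*l - 9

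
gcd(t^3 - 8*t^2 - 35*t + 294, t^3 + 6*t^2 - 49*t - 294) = t^2 - t - 42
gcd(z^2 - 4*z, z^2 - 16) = z - 4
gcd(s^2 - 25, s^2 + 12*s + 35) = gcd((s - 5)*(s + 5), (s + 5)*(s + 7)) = s + 5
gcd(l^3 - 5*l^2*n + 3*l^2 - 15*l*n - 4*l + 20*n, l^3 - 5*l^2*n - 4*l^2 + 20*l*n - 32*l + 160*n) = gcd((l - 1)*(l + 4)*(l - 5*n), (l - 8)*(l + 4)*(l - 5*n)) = l^2 - 5*l*n + 4*l - 20*n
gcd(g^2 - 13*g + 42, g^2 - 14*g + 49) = g - 7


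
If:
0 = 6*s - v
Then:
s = v/6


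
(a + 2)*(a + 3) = a^2 + 5*a + 6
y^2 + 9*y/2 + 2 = (y + 1/2)*(y + 4)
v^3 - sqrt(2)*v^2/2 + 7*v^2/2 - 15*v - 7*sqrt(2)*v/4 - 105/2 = (v + 7/2)*(v - 3*sqrt(2))*(v + 5*sqrt(2)/2)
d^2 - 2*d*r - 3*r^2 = (d - 3*r)*(d + r)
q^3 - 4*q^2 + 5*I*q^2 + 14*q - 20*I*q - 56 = (q - 4)*(q - 2*I)*(q + 7*I)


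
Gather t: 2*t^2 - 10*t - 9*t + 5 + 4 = 2*t^2 - 19*t + 9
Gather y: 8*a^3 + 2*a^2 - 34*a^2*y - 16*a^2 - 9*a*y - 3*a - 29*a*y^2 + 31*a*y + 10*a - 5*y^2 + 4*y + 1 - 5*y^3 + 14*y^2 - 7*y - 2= 8*a^3 - 14*a^2 + 7*a - 5*y^3 + y^2*(9 - 29*a) + y*(-34*a^2 + 22*a - 3) - 1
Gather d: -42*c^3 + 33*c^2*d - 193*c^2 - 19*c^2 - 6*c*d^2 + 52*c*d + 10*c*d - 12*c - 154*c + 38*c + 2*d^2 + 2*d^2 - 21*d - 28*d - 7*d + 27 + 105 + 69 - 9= -42*c^3 - 212*c^2 - 128*c + d^2*(4 - 6*c) + d*(33*c^2 + 62*c - 56) + 192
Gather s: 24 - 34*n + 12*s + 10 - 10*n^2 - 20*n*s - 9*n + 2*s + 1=-10*n^2 - 43*n + s*(14 - 20*n) + 35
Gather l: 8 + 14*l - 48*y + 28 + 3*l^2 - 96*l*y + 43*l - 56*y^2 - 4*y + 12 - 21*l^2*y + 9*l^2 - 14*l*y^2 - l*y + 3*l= l^2*(12 - 21*y) + l*(-14*y^2 - 97*y + 60) - 56*y^2 - 52*y + 48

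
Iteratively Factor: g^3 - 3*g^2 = (g)*(g^2 - 3*g) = g^2*(g - 3)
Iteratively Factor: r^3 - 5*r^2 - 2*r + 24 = (r - 3)*(r^2 - 2*r - 8) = (r - 4)*(r - 3)*(r + 2)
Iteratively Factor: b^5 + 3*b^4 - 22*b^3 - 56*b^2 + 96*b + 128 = (b - 2)*(b^4 + 5*b^3 - 12*b^2 - 80*b - 64) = (b - 4)*(b - 2)*(b^3 + 9*b^2 + 24*b + 16) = (b - 4)*(b - 2)*(b + 1)*(b^2 + 8*b + 16) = (b - 4)*(b - 2)*(b + 1)*(b + 4)*(b + 4)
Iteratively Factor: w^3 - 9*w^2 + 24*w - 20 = (w - 2)*(w^2 - 7*w + 10) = (w - 2)^2*(w - 5)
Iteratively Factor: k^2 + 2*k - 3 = (k - 1)*(k + 3)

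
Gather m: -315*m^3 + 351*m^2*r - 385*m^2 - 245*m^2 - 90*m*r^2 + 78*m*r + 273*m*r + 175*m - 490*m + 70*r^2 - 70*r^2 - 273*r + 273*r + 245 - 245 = -315*m^3 + m^2*(351*r - 630) + m*(-90*r^2 + 351*r - 315)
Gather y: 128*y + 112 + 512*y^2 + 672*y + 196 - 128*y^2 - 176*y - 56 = 384*y^2 + 624*y + 252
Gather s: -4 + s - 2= s - 6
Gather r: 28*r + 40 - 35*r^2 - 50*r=-35*r^2 - 22*r + 40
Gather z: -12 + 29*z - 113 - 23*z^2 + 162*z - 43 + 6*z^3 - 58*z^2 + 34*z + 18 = 6*z^3 - 81*z^2 + 225*z - 150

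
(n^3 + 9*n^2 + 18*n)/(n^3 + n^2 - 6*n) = (n + 6)/(n - 2)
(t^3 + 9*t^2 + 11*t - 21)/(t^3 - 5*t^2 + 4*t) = (t^2 + 10*t + 21)/(t*(t - 4))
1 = 1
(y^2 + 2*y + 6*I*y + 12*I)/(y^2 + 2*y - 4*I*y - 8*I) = (y + 6*I)/(y - 4*I)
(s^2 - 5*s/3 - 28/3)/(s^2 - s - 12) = (s + 7/3)/(s + 3)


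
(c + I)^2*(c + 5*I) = c^3 + 7*I*c^2 - 11*c - 5*I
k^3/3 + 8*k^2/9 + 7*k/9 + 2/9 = (k/3 + 1/3)*(k + 2/3)*(k + 1)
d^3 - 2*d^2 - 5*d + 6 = (d - 3)*(d - 1)*(d + 2)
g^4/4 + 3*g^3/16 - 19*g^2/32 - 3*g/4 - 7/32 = (g/4 + 1/4)*(g - 7/4)*(g + 1/2)*(g + 1)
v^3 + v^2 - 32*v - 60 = (v - 6)*(v + 2)*(v + 5)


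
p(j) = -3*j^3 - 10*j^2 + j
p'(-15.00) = -1724.00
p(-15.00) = 7860.00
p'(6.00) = -443.00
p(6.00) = -1002.00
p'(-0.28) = 5.89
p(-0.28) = -1.00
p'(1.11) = -32.29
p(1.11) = -15.31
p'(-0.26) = 5.59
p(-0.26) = -0.88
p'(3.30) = -163.01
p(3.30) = -213.41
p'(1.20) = -35.96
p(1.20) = -18.38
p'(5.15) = -340.70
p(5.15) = -669.85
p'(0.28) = -5.31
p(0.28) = -0.57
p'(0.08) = -0.66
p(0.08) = 0.01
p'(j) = -9*j^2 - 20*j + 1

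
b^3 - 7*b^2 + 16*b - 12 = (b - 3)*(b - 2)^2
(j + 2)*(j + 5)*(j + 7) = j^3 + 14*j^2 + 59*j + 70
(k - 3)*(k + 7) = k^2 + 4*k - 21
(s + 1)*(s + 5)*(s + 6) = s^3 + 12*s^2 + 41*s + 30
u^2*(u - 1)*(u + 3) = u^4 + 2*u^3 - 3*u^2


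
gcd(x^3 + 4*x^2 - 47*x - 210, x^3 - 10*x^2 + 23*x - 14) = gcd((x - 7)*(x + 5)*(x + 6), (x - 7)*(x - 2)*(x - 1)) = x - 7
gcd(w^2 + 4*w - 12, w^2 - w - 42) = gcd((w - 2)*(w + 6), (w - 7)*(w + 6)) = w + 6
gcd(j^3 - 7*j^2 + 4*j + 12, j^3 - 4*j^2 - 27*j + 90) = j - 6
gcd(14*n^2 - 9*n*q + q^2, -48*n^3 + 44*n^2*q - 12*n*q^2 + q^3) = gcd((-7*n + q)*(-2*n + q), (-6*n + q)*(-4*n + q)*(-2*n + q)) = -2*n + q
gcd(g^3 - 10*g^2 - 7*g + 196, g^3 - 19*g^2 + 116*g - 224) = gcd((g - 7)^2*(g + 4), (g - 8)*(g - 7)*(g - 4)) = g - 7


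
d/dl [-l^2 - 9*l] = -2*l - 9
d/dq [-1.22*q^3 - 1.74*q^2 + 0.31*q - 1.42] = -3.66*q^2 - 3.48*q + 0.31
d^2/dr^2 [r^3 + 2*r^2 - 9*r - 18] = 6*r + 4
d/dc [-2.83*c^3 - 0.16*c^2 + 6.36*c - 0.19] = -8.49*c^2 - 0.32*c + 6.36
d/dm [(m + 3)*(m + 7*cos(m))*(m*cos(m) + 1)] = -(m + 3)*(m + 7*cos(m))*(m*sin(m) - cos(m)) - (m + 3)*(m*cos(m) + 1)*(7*sin(m) - 1) + (m + 7*cos(m))*(m*cos(m) + 1)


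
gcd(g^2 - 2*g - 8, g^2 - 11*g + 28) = g - 4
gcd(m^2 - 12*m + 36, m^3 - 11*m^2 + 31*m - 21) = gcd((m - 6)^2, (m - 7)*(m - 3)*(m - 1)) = 1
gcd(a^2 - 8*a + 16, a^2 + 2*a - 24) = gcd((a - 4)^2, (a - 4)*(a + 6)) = a - 4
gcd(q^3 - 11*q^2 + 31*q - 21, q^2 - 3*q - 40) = 1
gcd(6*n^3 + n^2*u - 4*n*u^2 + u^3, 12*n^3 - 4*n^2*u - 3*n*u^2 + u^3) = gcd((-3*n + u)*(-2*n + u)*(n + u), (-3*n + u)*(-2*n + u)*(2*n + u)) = 6*n^2 - 5*n*u + u^2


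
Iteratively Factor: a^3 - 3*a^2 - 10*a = (a)*(a^2 - 3*a - 10) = a*(a - 5)*(a + 2)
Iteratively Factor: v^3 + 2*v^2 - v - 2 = (v + 2)*(v^2 - 1) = (v - 1)*(v + 2)*(v + 1)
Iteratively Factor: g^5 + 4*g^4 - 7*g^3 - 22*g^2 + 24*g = (g - 1)*(g^4 + 5*g^3 - 2*g^2 - 24*g) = (g - 1)*(g + 3)*(g^3 + 2*g^2 - 8*g) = g*(g - 1)*(g + 3)*(g^2 + 2*g - 8) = g*(g - 1)*(g + 3)*(g + 4)*(g - 2)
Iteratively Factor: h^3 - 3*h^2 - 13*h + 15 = (h + 3)*(h^2 - 6*h + 5) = (h - 1)*(h + 3)*(h - 5)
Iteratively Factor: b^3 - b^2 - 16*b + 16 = (b - 4)*(b^2 + 3*b - 4) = (b - 4)*(b - 1)*(b + 4)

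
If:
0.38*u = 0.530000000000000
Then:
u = 1.39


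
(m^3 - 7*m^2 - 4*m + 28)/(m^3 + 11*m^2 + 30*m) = (m^3 - 7*m^2 - 4*m + 28)/(m*(m^2 + 11*m + 30))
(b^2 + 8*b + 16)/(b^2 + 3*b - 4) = (b + 4)/(b - 1)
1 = 1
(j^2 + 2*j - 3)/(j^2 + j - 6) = (j - 1)/(j - 2)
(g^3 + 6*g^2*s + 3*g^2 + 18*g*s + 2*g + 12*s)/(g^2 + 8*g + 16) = (g^3 + 6*g^2*s + 3*g^2 + 18*g*s + 2*g + 12*s)/(g^2 + 8*g + 16)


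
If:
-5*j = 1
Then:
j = -1/5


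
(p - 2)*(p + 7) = p^2 + 5*p - 14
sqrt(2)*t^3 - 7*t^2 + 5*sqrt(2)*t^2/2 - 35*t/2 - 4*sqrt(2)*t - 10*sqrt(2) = (t + 5/2)*(t - 4*sqrt(2))*(sqrt(2)*t + 1)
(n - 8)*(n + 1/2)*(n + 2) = n^3 - 11*n^2/2 - 19*n - 8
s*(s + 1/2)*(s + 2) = s^3 + 5*s^2/2 + s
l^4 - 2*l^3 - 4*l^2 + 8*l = l*(l - 2)^2*(l + 2)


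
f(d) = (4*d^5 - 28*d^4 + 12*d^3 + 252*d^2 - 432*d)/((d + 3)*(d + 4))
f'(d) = (20*d^4 - 112*d^3 + 36*d^2 + 504*d - 432)/((d + 3)*(d + 4)) - (4*d^5 - 28*d^4 + 12*d^3 + 252*d^2 - 432*d)/((d + 3)*(d + 4)^2) - (4*d^5 - 28*d^4 + 12*d^3 + 252*d^2 - 432*d)/((d + 3)^2*(d + 4)) = 4*(3*d^4 - 4*d^3 - 87*d^2 + 264*d - 144)/(d^2 + 8*d + 16)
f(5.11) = 11.09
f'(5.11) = 21.45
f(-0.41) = 23.43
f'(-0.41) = -82.71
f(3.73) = -0.28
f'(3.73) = 0.23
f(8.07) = 279.79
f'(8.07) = 190.61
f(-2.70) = 1808.44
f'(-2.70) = -2965.36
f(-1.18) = 151.49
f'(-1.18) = -283.82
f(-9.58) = -14758.84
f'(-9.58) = 2328.84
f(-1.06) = 120.29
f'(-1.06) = -237.42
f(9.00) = 498.46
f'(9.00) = 282.89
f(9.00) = 498.46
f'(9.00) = 282.89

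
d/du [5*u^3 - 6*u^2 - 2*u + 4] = 15*u^2 - 12*u - 2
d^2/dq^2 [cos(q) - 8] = -cos(q)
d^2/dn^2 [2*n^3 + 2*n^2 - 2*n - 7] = 12*n + 4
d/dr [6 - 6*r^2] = -12*r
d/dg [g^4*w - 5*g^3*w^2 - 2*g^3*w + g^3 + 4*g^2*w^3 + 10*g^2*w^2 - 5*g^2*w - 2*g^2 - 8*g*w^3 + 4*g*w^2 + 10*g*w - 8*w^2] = 4*g^3*w - 15*g^2*w^2 - 6*g^2*w + 3*g^2 + 8*g*w^3 + 20*g*w^2 - 10*g*w - 4*g - 8*w^3 + 4*w^2 + 10*w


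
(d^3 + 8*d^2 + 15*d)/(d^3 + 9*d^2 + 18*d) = (d + 5)/(d + 6)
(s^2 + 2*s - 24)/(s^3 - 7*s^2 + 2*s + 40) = (s + 6)/(s^2 - 3*s - 10)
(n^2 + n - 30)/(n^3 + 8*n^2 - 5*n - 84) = (n^2 + n - 30)/(n^3 + 8*n^2 - 5*n - 84)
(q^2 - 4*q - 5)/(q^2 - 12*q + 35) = (q + 1)/(q - 7)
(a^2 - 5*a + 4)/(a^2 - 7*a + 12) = (a - 1)/(a - 3)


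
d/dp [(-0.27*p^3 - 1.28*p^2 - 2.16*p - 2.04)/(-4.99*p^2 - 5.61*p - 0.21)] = (1.3473*p^4 + 3.0294*p^3 - 3.4275*p^2 - 19.8216*p - 10.9908)/(24.9001*p^4 + 55.9878*p^3 + 33.5679*p^2 + 2.3562*p + 0.0441)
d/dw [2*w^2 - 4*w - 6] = 4*w - 4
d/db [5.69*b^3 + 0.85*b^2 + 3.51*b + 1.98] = 17.07*b^2 + 1.7*b + 3.51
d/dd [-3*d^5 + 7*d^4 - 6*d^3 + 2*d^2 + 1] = d*(-15*d^3 + 28*d^2 - 18*d + 4)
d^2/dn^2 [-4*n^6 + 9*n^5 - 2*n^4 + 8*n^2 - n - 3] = -120*n^4 + 180*n^3 - 24*n^2 + 16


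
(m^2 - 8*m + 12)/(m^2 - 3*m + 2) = (m - 6)/(m - 1)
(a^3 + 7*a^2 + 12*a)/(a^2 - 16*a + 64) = a*(a^2 + 7*a + 12)/(a^2 - 16*a + 64)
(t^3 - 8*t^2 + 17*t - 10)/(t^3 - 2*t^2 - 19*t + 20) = (t - 2)/(t + 4)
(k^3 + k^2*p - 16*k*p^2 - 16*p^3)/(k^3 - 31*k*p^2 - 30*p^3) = (-k^2 + 16*p^2)/(-k^2 + k*p + 30*p^2)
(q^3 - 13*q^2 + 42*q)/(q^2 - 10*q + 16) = q*(q^2 - 13*q + 42)/(q^2 - 10*q + 16)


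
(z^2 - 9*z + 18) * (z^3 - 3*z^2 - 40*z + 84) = z^5 - 12*z^4 + 5*z^3 + 390*z^2 - 1476*z + 1512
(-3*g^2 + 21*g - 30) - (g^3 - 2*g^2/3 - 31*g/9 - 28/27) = -g^3 - 7*g^2/3 + 220*g/9 - 782/27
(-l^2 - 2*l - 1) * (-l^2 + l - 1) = l^4 + l^3 + l + 1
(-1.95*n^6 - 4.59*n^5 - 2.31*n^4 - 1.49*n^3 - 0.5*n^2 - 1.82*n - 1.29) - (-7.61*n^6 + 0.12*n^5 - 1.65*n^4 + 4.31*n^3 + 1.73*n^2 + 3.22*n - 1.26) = 5.66*n^6 - 4.71*n^5 - 0.66*n^4 - 5.8*n^3 - 2.23*n^2 - 5.04*n - 0.03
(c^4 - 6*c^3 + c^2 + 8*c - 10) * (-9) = -9*c^4 + 54*c^3 - 9*c^2 - 72*c + 90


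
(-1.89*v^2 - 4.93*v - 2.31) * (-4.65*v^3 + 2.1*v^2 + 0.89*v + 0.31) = 8.7885*v^5 + 18.9555*v^4 - 1.2936*v^3 - 9.8246*v^2 - 3.5842*v - 0.7161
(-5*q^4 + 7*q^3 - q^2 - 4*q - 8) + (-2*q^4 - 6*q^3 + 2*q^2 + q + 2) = -7*q^4 + q^3 + q^2 - 3*q - 6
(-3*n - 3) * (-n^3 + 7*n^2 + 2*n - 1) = 3*n^4 - 18*n^3 - 27*n^2 - 3*n + 3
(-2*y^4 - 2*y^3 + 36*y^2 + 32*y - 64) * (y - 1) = -2*y^5 + 38*y^3 - 4*y^2 - 96*y + 64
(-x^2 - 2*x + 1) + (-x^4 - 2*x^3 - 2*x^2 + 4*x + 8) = -x^4 - 2*x^3 - 3*x^2 + 2*x + 9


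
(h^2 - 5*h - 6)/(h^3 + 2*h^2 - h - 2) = (h - 6)/(h^2 + h - 2)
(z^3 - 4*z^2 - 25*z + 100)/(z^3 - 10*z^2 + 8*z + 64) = (z^2 - 25)/(z^2 - 6*z - 16)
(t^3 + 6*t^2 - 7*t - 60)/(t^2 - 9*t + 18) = (t^2 + 9*t + 20)/(t - 6)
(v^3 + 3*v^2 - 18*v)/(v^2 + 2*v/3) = 3*(v^2 + 3*v - 18)/(3*v + 2)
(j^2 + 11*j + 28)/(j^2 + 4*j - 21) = (j + 4)/(j - 3)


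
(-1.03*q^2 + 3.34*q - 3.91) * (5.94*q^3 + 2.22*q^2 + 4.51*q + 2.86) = -6.1182*q^5 + 17.553*q^4 - 20.4559*q^3 + 3.4374*q^2 - 8.0817*q - 11.1826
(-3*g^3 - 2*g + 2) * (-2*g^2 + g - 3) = 6*g^5 - 3*g^4 + 13*g^3 - 6*g^2 + 8*g - 6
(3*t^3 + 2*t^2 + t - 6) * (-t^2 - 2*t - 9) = -3*t^5 - 8*t^4 - 32*t^3 - 14*t^2 + 3*t + 54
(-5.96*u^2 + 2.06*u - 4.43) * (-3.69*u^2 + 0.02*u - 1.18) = 21.9924*u^4 - 7.7206*u^3 + 23.4207*u^2 - 2.5194*u + 5.2274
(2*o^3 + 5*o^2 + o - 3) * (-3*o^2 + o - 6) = -6*o^5 - 13*o^4 - 10*o^3 - 20*o^2 - 9*o + 18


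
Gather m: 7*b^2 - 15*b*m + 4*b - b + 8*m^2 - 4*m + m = 7*b^2 + 3*b + 8*m^2 + m*(-15*b - 3)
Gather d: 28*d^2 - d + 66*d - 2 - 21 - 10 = 28*d^2 + 65*d - 33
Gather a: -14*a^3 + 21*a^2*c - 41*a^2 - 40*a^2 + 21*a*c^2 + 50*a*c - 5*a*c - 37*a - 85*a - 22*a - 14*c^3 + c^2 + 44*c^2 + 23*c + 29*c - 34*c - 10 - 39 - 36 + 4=-14*a^3 + a^2*(21*c - 81) + a*(21*c^2 + 45*c - 144) - 14*c^3 + 45*c^2 + 18*c - 81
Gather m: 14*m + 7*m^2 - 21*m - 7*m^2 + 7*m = 0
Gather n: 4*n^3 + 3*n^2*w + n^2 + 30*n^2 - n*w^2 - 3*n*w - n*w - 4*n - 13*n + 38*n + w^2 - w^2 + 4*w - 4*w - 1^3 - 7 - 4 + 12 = 4*n^3 + n^2*(3*w + 31) + n*(-w^2 - 4*w + 21)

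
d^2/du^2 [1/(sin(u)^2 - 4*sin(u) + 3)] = 2*(-2*sin(u)^3 + 4*sin(u)^2 + 5*sin(u) - 13)/((sin(u) - 3)^3*(sin(u) - 1)^2)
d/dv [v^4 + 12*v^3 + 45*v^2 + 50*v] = 4*v^3 + 36*v^2 + 90*v + 50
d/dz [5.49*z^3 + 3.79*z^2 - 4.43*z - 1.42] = 16.47*z^2 + 7.58*z - 4.43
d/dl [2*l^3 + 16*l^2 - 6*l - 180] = 6*l^2 + 32*l - 6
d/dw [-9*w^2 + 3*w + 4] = 3 - 18*w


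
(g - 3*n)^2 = g^2 - 6*g*n + 9*n^2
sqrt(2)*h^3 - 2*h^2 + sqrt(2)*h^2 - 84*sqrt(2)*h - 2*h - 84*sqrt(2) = (h - 7*sqrt(2))*(h + 6*sqrt(2))*(sqrt(2)*h + sqrt(2))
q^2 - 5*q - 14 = (q - 7)*(q + 2)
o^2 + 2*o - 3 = (o - 1)*(o + 3)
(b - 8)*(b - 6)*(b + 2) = b^3 - 12*b^2 + 20*b + 96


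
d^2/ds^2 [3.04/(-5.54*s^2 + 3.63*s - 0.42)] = (186.604928*s^2 - 122.270016*s - 3.04*(11.08*s - 3.63)*(22.16*s - 7.26) + 14.146944)/(5.54*s^2 - 3.63*s + 0.42)^3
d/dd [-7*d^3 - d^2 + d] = -21*d^2 - 2*d + 1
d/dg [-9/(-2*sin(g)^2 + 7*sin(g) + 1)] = 9*(7 - 4*sin(g))*cos(g)/(7*sin(g) + cos(2*g))^2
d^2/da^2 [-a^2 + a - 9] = -2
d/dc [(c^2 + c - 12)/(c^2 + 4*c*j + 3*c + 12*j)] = ((2*c + 1)*(c^2 + 4*c*j + 3*c + 12*j) - (2*c + 4*j + 3)*(c^2 + c - 12))/(c^2 + 4*c*j + 3*c + 12*j)^2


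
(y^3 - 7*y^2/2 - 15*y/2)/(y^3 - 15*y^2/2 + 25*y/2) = (2*y + 3)/(2*y - 5)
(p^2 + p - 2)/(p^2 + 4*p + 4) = (p - 1)/(p + 2)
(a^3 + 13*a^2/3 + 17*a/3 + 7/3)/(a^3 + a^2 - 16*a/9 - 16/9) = 3*(3*a^2 + 10*a + 7)/(9*a^2 - 16)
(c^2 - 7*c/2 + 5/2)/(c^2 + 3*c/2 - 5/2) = (2*c - 5)/(2*c + 5)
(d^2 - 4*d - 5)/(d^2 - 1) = (d - 5)/(d - 1)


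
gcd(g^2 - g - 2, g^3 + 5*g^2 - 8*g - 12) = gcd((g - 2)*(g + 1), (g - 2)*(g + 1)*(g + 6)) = g^2 - g - 2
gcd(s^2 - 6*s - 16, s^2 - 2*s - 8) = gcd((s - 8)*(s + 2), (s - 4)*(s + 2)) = s + 2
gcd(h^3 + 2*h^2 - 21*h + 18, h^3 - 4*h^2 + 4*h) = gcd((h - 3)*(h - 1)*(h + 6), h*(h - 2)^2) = 1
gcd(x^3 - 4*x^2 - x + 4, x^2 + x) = x + 1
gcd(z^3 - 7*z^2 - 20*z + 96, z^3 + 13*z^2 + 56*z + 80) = z + 4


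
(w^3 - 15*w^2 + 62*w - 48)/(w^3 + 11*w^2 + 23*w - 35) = (w^2 - 14*w + 48)/(w^2 + 12*w + 35)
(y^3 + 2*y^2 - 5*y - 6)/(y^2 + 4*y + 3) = y - 2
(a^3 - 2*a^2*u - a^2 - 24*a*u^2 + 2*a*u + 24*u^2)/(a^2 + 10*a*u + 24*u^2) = (a^2 - 6*a*u - a + 6*u)/(a + 6*u)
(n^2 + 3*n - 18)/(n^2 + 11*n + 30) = (n - 3)/(n + 5)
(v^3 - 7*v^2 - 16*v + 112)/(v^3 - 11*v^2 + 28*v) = (v + 4)/v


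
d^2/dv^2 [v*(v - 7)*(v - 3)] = 6*v - 20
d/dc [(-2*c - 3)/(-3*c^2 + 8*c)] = 6*(-c^2 - 3*c + 4)/(c^2*(9*c^2 - 48*c + 64))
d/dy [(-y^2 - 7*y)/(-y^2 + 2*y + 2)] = (-9*y^2 - 4*y - 14)/(y^4 - 4*y^3 + 8*y + 4)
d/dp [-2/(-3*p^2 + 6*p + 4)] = 12*(1 - p)/(-3*p^2 + 6*p + 4)^2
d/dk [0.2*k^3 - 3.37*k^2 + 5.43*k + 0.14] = 0.6*k^2 - 6.74*k + 5.43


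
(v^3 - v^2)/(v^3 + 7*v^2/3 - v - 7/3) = 3*v^2/(3*v^2 + 10*v + 7)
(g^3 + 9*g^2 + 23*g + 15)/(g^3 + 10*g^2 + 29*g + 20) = (g + 3)/(g + 4)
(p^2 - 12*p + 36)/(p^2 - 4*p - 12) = (p - 6)/(p + 2)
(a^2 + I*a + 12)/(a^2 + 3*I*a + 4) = (a - 3*I)/(a - I)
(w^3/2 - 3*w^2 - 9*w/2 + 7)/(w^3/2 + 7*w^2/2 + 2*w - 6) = (w - 7)/(w + 6)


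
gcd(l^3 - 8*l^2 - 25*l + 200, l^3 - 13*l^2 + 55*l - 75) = l - 5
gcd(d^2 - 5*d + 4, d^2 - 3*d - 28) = 1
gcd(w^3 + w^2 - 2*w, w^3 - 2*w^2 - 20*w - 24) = w + 2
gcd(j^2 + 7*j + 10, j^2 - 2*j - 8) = j + 2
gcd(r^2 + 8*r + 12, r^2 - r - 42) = r + 6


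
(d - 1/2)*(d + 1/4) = d^2 - d/4 - 1/8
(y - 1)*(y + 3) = y^2 + 2*y - 3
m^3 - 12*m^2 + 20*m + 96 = (m - 8)*(m - 6)*(m + 2)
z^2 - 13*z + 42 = (z - 7)*(z - 6)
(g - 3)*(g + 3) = g^2 - 9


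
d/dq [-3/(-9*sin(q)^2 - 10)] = -108*sin(2*q)/(9*cos(2*q) - 29)^2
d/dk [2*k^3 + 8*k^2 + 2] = 2*k*(3*k + 8)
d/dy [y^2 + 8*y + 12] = 2*y + 8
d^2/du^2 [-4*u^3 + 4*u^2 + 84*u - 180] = 8 - 24*u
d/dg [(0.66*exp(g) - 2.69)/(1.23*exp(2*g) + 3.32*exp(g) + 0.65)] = (-0.8118*exp(2*g) + 6.6174*exp(g) + 9.3598)*exp(g)/(1.5129*exp(4*g) + 8.1672*exp(3*g) + 12.6214*exp(2*g) + 4.316*exp(g) + 0.4225)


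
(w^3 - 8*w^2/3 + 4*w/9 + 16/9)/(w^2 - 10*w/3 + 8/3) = w + 2/3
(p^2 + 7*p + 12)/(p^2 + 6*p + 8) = (p + 3)/(p + 2)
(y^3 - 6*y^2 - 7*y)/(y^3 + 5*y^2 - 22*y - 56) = y*(y^2 - 6*y - 7)/(y^3 + 5*y^2 - 22*y - 56)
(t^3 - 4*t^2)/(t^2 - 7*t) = t*(t - 4)/(t - 7)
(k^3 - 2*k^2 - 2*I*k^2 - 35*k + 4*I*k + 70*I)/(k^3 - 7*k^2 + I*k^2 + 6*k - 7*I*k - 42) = (k + 5)/(k + 3*I)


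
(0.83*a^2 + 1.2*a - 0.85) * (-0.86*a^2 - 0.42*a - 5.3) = -0.7138*a^4 - 1.3806*a^3 - 4.172*a^2 - 6.003*a + 4.505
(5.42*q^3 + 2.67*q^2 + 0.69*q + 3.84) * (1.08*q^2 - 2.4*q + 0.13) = 5.8536*q^5 - 10.1244*q^4 - 4.9582*q^3 + 2.8383*q^2 - 9.1263*q + 0.4992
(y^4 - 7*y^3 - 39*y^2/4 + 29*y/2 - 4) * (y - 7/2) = y^5 - 21*y^4/2 + 59*y^3/4 + 389*y^2/8 - 219*y/4 + 14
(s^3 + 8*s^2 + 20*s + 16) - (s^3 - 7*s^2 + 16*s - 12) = 15*s^2 + 4*s + 28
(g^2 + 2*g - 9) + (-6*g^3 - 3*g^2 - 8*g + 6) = -6*g^3 - 2*g^2 - 6*g - 3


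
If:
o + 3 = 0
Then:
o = -3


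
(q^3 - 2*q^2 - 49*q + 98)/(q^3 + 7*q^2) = 1 - 9/q + 14/q^2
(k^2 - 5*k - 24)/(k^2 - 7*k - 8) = (k + 3)/(k + 1)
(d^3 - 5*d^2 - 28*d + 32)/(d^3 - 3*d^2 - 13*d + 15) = (d^2 - 4*d - 32)/(d^2 - 2*d - 15)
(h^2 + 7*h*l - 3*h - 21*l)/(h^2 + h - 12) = (h + 7*l)/(h + 4)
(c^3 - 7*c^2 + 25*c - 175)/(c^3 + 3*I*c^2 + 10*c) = (c^2 - c*(7 + 5*I) + 35*I)/(c*(c - 2*I))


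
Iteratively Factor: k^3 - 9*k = (k + 3)*(k^2 - 3*k) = k*(k + 3)*(k - 3)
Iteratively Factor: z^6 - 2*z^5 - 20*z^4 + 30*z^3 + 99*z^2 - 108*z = (z + 3)*(z^5 - 5*z^4 - 5*z^3 + 45*z^2 - 36*z) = (z - 4)*(z + 3)*(z^4 - z^3 - 9*z^2 + 9*z) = (z - 4)*(z + 3)^2*(z^3 - 4*z^2 + 3*z) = z*(z - 4)*(z + 3)^2*(z^2 - 4*z + 3) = z*(z - 4)*(z - 1)*(z + 3)^2*(z - 3)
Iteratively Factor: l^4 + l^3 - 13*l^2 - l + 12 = (l + 4)*(l^3 - 3*l^2 - l + 3) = (l - 1)*(l + 4)*(l^2 - 2*l - 3) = (l - 1)*(l + 1)*(l + 4)*(l - 3)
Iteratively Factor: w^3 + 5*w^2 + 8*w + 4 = (w + 1)*(w^2 + 4*w + 4) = (w + 1)*(w + 2)*(w + 2)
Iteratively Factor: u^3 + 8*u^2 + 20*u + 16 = (u + 2)*(u^2 + 6*u + 8) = (u + 2)^2*(u + 4)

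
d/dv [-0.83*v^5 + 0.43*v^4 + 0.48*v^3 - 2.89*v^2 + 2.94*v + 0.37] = -4.15*v^4 + 1.72*v^3 + 1.44*v^2 - 5.78*v + 2.94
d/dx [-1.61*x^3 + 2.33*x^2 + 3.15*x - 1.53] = -4.83*x^2 + 4.66*x + 3.15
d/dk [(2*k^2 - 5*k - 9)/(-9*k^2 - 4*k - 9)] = (-53*k^2 - 198*k + 9)/(81*k^4 + 72*k^3 + 178*k^2 + 72*k + 81)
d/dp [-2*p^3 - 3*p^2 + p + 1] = -6*p^2 - 6*p + 1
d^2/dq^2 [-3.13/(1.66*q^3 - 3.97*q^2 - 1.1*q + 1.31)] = ((31.1748*q - 24.8522)*(1.66*q^3 - 3.97*q^2 - 1.1*q + 1.31) - 3.13*(-9.96*q^2 + 15.88*q + 2.2)*(-4.98*q^2 + 7.94*q + 1.1))/(1.66*q^3 - 3.97*q^2 - 1.1*q + 1.31)^3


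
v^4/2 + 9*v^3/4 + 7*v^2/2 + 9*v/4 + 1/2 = (v/2 + 1/2)*(v + 1/2)*(v + 1)*(v + 2)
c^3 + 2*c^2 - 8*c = c*(c - 2)*(c + 4)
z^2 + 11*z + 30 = (z + 5)*(z + 6)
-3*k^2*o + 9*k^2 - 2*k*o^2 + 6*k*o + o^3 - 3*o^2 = (-3*k + o)*(k + o)*(o - 3)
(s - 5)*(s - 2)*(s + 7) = s^3 - 39*s + 70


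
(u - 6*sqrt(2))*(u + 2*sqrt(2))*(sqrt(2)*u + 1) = sqrt(2)*u^3 - 7*u^2 - 28*sqrt(2)*u - 24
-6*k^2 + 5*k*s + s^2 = (-k + s)*(6*k + s)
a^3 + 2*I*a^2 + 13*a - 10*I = (a - 2*I)*(a - I)*(a + 5*I)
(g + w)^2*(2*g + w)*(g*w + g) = 2*g^4*w + 2*g^4 + 5*g^3*w^2 + 5*g^3*w + 4*g^2*w^3 + 4*g^2*w^2 + g*w^4 + g*w^3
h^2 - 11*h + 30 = (h - 6)*(h - 5)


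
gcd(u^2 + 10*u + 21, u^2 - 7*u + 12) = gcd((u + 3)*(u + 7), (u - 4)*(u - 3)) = 1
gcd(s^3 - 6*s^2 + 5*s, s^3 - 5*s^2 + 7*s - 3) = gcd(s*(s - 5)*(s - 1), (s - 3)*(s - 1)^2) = s - 1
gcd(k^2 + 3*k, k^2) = k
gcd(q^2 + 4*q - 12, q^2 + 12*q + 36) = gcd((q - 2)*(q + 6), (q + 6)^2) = q + 6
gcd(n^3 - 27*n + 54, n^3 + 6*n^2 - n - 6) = n + 6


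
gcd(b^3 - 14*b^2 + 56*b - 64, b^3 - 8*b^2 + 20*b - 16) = b^2 - 6*b + 8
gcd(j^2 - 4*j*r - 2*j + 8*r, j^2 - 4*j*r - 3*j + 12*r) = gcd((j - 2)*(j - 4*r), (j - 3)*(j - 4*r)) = -j + 4*r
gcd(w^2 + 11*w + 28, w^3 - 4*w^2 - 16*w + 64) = w + 4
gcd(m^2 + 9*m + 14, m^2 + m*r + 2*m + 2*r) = m + 2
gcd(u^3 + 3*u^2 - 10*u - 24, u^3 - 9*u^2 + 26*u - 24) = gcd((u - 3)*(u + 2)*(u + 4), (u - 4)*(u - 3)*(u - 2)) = u - 3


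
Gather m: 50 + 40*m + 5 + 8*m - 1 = 48*m + 54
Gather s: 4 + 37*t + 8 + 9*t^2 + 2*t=9*t^2 + 39*t + 12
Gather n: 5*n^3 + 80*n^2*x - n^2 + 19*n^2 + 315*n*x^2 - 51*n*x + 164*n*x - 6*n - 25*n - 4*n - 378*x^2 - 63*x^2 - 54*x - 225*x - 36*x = 5*n^3 + n^2*(80*x + 18) + n*(315*x^2 + 113*x - 35) - 441*x^2 - 315*x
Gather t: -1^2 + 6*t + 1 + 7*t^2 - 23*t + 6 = 7*t^2 - 17*t + 6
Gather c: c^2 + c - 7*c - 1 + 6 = c^2 - 6*c + 5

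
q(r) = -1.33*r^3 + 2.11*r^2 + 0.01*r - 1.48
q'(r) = -3.99*r^2 + 4.22*r + 0.01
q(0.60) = -1.00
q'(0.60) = 1.11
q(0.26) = -1.36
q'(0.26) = 0.84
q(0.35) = -1.28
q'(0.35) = 1.00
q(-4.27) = 140.50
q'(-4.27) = -90.76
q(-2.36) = 27.73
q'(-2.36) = -32.17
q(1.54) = -1.32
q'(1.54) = -2.95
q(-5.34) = 261.16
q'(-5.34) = -136.30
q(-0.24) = -1.34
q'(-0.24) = -1.23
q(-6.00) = 361.70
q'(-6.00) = -168.95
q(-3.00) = 53.39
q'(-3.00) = -48.56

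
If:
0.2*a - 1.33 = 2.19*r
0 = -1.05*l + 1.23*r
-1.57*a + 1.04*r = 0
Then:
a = -0.43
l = -0.76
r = -0.65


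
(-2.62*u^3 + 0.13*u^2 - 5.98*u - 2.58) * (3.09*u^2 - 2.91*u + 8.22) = -8.0958*u^5 + 8.0259*u^4 - 40.3929*u^3 + 10.4982*u^2 - 41.6478*u - 21.2076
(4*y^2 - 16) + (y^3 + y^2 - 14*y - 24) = y^3 + 5*y^2 - 14*y - 40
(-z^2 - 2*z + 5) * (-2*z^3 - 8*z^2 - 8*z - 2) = 2*z^5 + 12*z^4 + 14*z^3 - 22*z^2 - 36*z - 10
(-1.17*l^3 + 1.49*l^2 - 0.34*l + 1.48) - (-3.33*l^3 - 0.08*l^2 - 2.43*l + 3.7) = 2.16*l^3 + 1.57*l^2 + 2.09*l - 2.22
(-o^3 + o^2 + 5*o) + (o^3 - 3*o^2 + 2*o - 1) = -2*o^2 + 7*o - 1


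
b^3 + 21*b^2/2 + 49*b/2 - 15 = (b - 1/2)*(b + 5)*(b + 6)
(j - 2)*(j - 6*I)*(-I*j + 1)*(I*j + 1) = j^4 - 2*j^3 - 6*I*j^3 + j^2 + 12*I*j^2 - 2*j - 6*I*j + 12*I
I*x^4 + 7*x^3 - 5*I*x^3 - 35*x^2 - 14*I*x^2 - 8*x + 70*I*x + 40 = (x - 5)*(x - 4*I)*(x - 2*I)*(I*x + 1)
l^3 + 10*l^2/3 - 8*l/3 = l*(l - 2/3)*(l + 4)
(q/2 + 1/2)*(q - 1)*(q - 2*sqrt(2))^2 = q^4/2 - 2*sqrt(2)*q^3 + 7*q^2/2 + 2*sqrt(2)*q - 4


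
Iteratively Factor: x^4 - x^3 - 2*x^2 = (x - 2)*(x^3 + x^2) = x*(x - 2)*(x^2 + x) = x^2*(x - 2)*(x + 1)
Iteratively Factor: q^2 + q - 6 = (q + 3)*(q - 2)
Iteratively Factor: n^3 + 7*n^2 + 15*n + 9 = (n + 1)*(n^2 + 6*n + 9) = (n + 1)*(n + 3)*(n + 3)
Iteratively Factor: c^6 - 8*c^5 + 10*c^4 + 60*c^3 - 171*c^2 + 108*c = (c - 3)*(c^5 - 5*c^4 - 5*c^3 + 45*c^2 - 36*c) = (c - 3)^2*(c^4 - 2*c^3 - 11*c^2 + 12*c) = (c - 3)^2*(c + 3)*(c^3 - 5*c^2 + 4*c) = (c - 3)^2*(c - 1)*(c + 3)*(c^2 - 4*c) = c*(c - 3)^2*(c - 1)*(c + 3)*(c - 4)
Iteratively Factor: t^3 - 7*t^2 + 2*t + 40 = (t + 2)*(t^2 - 9*t + 20) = (t - 4)*(t + 2)*(t - 5)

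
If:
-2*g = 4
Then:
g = -2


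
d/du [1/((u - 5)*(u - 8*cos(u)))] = ((5 - u)*(u - 8*cos(u)) - (u - 5)^2*(8*sin(u) + 1))/((u - 5)^3*(u - 8*cos(u))^2)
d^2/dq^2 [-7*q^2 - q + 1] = -14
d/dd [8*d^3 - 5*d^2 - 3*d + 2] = 24*d^2 - 10*d - 3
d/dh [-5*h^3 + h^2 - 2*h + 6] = -15*h^2 + 2*h - 2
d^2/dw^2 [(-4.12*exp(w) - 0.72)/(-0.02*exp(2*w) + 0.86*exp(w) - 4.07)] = (0.001648*exp(4*w) + 0.072016*exp(3*w) - 2.04936*exp(2*w) + 14.718904*exp(w) + 70.767532)*exp(w)/(8.0e-6*exp(6*w) - 0.001032*exp(5*w) + 0.04926*exp(4*w) - 1.05608*exp(3*w) + 10.02441*exp(2*w) - 42.737442*exp(w) + 67.419143)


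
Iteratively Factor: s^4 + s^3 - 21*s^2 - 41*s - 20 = (s + 1)*(s^3 - 21*s - 20) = (s - 5)*(s + 1)*(s^2 + 5*s + 4) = (s - 5)*(s + 1)^2*(s + 4)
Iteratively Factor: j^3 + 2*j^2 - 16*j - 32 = (j + 2)*(j^2 - 16) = (j + 2)*(j + 4)*(j - 4)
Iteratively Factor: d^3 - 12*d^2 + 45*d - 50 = (d - 5)*(d^2 - 7*d + 10) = (d - 5)*(d - 2)*(d - 5)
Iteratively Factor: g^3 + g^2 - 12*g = (g - 3)*(g^2 + 4*g) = g*(g - 3)*(g + 4)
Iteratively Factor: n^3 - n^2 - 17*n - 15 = (n + 1)*(n^2 - 2*n - 15) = (n + 1)*(n + 3)*(n - 5)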